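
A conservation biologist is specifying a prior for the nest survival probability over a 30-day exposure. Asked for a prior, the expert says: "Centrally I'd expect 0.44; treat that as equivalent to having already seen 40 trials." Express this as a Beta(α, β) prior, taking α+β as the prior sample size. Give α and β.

α = 17.6, β = 22.4

Under the effective-sample-size interpretation, Beta(α, β) has prior mean α/(α+β) and prior sample size α+β.
So α+β = 40 and α/(α+β) = 0.44, giving α = 0.44·40 = 17.6 and β = 40 − 17.6 = 22.4.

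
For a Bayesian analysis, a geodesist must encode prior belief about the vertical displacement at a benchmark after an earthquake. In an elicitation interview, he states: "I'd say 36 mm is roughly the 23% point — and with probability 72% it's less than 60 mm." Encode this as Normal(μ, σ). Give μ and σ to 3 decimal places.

The p-quantile of Normal(μ,σ) is μ + z_p·σ, with z_{0.23} = -0.7388 and z_{0.72} = 0.5828.
Eliminate σ: μ = (z₂·x₁ − z₁·x₂)/(z₂ − z₁) = (0.5828·36 − (-0.7388)·60)/1.322 = 49.416.
Then σ = (x₂ − x₁)/(z₂ − z₁) = (60 − 36)/1.322 = 18.159.

μ = 49.416, σ = 18.159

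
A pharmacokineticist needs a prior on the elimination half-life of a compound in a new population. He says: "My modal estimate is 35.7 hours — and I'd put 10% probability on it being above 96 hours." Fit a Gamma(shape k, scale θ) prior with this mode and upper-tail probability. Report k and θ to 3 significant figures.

k ≈ 2.96, θ ≈ 18.2

Gamma(k,θ) with k>1 has mode (k−1)θ, so θ = 35.7/(k−1).
Need P(X < 96) = 0.9 with θ tied to k this way. Start at k = 2, θ = 35.7: P(X<96) ≈ 0.749.
Too low — raise k to concentrate. Iterating converges to k ≈ 2.96.
Then θ = 35.7/(2.96−1) ≈ 18.2.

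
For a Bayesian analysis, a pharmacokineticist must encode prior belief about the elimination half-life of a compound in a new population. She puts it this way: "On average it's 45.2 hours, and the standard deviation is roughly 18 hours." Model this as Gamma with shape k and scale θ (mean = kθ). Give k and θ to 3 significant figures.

k ≈ 6.31, θ ≈ 7.17

For Gamma(k, scale θ): mean = kθ, variance = kθ², so CV = 1/√k.
CV = SD/mean = 18/45.2 = 0.3982, hence k = 1/CV² = 6.31.
Then θ = mean/k = 45.2/6.31 = 7.17.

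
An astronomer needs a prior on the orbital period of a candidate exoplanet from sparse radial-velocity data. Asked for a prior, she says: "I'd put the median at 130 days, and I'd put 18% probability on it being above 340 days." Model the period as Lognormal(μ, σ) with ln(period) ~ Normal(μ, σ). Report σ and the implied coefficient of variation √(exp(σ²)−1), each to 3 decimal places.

σ ≈ 1.050, CV ≈ 1.419

If T ~ Lognormal(μ,σ) then ln T ~ Normal(μ,σ), so the p-quantile of ln T is μ + z_p·σ.
ln(130) = 4.868 and ln(340) = 5.829; z_{0.5} = 0, z_{0.82} = 0.9154.
σ = (5.829 − 4.868)/(0.9154 − (0)) = 1.050.
μ = 4.868 − (0)·1.050 = 4.868.
CV = √(exp(σ²)−1) = √(exp(1.1031)−1) = 1.419.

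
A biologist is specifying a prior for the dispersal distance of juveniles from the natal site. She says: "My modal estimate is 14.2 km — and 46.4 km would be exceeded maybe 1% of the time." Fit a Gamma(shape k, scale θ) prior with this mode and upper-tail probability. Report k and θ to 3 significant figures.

Gamma(k,θ) with k>1 has mode (k−1)θ, so θ = 14.2/(k−1).
Need P(X < 46.4) = 0.99 with θ tied to k this way. Start at k = 2, θ = 14.2: P(X<46.4) ≈ 0.837.
Too low — raise k to concentrate. Iterating converges to k ≈ 4.14.
Then θ = 14.2/(4.14−1) ≈ 4.52.

k ≈ 4.14, θ ≈ 4.52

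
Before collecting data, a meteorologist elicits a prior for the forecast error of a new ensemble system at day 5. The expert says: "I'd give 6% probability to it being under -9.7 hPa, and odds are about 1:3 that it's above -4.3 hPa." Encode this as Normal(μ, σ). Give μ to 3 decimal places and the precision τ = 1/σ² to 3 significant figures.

μ = -5.934, τ = 0.17

For Normal(μ,σ), the p-quantile is μ + z_p·σ. Here z_{0.06} = -1.555, z_{0.75} = 0.6745.
So -9.7 = μ − 1.555σ and -4.3 = μ + 0.6745σ.
Subtracting: σ = (-4.3 − -9.7)/(0.6745 − (-1.555)) = 2.422.
Then μ = -9.7 − (-1.555)·2.422 = -5.934.
Precision τ = 1/σ² = 1/2.422² = 0.17.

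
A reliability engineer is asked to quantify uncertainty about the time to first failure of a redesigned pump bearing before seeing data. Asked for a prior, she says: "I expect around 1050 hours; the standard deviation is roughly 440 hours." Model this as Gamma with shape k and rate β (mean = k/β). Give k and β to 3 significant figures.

For Gamma(k, rate β): mean = k/β, variance = k/β², so CV = 1/√k.
CV = SD/mean = 440/1050 = 0.419, hence k = 1/CV² = 5.69.
Then β = k/mean = 5.69/1050 = 0.00542.

k ≈ 5.69, β ≈ 0.00542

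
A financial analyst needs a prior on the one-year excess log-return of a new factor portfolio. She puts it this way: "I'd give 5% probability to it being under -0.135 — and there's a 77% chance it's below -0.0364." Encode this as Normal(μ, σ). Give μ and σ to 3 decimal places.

μ = -0.067, σ = 0.041

For Normal(μ,σ), the p-quantile is μ + z_p·σ. Here z_{0.05} = -1.645, z_{0.77} = 0.7388.
So -0.135 = μ − 1.645σ and -0.0364 = μ + 0.7388σ.
Subtracting: σ = (-0.0364 − -0.135)/(0.7388 − (-1.645)) = 0.041.
Then μ = -0.135 − (-1.645)·0.041 = -0.067.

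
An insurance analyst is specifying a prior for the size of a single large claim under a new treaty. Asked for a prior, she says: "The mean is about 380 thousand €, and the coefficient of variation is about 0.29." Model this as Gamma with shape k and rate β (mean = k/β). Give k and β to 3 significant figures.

k ≈ 11.9, β ≈ 0.0313

For Gamma(k, rate β): mean = k/β, variance = k/β², so CV = 1/√k.
CV = 0.29, hence k = 1/CV² = 11.9.
Then β = k/mean = 11.9/380 = 0.0313.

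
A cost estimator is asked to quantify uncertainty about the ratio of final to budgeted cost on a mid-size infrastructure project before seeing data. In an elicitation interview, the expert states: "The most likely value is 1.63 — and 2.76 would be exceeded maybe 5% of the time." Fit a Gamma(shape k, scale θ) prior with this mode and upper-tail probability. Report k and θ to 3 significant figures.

k ≈ 11.1, θ ≈ 0.162

Gamma(k,θ) with k>1 has mode (k−1)θ, so θ = 1.63/(k−1).
Need P(X < 2.76) = 0.95 with θ tied to k this way. Start at k = 2, θ = 1.63: P(X<2.76) ≈ 0.505.
Too low — raise k to concentrate. Iterating converges to k ≈ 11.1.
Then θ = 1.63/(11.1−1) ≈ 0.162.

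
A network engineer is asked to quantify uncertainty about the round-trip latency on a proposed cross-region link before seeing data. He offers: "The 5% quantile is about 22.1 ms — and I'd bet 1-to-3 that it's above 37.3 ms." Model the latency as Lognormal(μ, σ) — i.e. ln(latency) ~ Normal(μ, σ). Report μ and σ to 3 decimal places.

If T ~ Lognormal(μ,σ) then ln T ~ Normal(μ,σ), so the p-quantile of ln T is μ + z_p·σ.
ln(22.1) = 3.096 and ln(37.3) = 3.619; z_{0.05} = -1.645, z_{0.75} = 0.6745.
σ = (3.619 − 3.096)/(0.6745 − (-1.645)) = 0.226.
μ = 3.096 − (-1.645)·0.226 = 3.467.

μ ≈ 3.467, σ ≈ 0.226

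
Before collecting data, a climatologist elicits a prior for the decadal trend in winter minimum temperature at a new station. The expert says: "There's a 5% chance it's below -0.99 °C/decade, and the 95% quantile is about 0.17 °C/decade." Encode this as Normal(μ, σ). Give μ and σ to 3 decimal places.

For Normal(μ,σ), the p-quantile is μ + z_p·σ. Here z_{0.05} = -1.645, z_{0.95} = 1.645.
So -0.99 = μ − 1.645σ and 0.17 = μ + 1.645σ.
Subtracting: σ = (0.17 − -0.99)/(1.645 − (-1.645)) = 0.353.
Then μ = -0.99 − (-1.645)·0.353 = -0.410.

μ = -0.410, σ = 0.353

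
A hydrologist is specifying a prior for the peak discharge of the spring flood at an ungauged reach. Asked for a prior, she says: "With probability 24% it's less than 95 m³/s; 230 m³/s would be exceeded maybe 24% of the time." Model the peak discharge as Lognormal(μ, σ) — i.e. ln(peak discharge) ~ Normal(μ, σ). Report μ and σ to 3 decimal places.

If T ~ Lognormal(μ,σ) then ln T ~ Normal(μ,σ), so the p-quantile of ln T is μ + z_p·σ.
ln(95) = 4.554 and ln(230) = 5.438; z_{0.24} = -0.7063, z_{0.76} = 0.7063.
σ = (5.438 − 4.554)/(0.7063 − (-0.7063)) = 0.626.
μ = 4.554 − (-0.7063)·0.626 = 4.996.

μ ≈ 4.996, σ ≈ 0.626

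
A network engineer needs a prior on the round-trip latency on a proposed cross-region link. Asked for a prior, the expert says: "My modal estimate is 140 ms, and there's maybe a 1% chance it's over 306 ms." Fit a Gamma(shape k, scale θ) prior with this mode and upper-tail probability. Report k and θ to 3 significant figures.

k ≈ 8.9, θ ≈ 17.7

Gamma(k,θ) with k>1 has mode (k−1)θ, so θ = 140/(k−1).
Need P(X < 306) = 0.99 with θ tied to k this way. Start at k = 2, θ = 140: P(X<306) ≈ 0.642.
Too low — raise k to concentrate. Iterating converges to k ≈ 8.9.
Then θ = 140/(8.9−1) ≈ 17.7.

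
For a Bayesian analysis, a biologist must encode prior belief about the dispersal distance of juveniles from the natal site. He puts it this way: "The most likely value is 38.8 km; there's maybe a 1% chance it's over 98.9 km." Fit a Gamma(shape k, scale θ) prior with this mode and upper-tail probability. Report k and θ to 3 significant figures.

Gamma(k,θ) with k>1 has mode (k−1)θ, so θ = 38.8/(k−1).
Need P(X < 98.9) = 0.99 with θ tied to k this way. Start at k = 2, θ = 38.8: P(X<98.9) ≈ 0.723.
Too low — raise k to concentrate. Iterating converges to k ≈ 6.34.
Then θ = 38.8/(6.34−1) ≈ 7.27.

k ≈ 6.34, θ ≈ 7.27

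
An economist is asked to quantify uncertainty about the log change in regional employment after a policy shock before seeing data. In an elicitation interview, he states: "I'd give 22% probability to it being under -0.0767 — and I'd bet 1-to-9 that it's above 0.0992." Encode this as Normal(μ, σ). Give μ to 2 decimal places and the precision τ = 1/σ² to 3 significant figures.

The p-quantile of Normal(μ,σ) is μ + z_p·σ, with z_{0.22} = -0.7722 and z_{0.9} = 1.282.
Eliminate σ: μ = (z₂·x₁ − z₁·x₂)/(z₂ − z₁) = (1.282·-0.0767 − (-0.7722)·0.0992)/2.054 = -0.01.
Then σ = (x₂ − x₁)/(z₂ − z₁) = (0.0992 − -0.0767)/2.054 = 0.09.
Precision τ = 1/σ² = 1/0.08565² = 136.

μ = -0.01, τ = 136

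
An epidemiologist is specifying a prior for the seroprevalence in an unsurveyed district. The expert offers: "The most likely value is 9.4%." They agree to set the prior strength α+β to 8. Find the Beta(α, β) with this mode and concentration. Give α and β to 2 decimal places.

α = 1.56, β = 6.44

For α,β > 1 the Beta mode is (α−1)/(α+β−2). With α+β = 8, the mode is (α−1)/6.
Set (α−1)/6 = 0.094 → α = 1 + 0.094·6 = 1.56.
β = 8 − α = 6.44.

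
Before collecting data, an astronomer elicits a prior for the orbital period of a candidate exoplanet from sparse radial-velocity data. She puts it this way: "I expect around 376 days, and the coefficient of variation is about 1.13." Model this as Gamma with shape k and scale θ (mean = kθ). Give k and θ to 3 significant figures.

k ≈ 0.783, θ ≈ 480

For Gamma(k, scale θ): mean = kθ, variance = kθ², so CV = 1/√k.
CV = 1.13, hence k = 1/CV² = 0.783.
Then θ = mean/k = 376/0.783 = 480.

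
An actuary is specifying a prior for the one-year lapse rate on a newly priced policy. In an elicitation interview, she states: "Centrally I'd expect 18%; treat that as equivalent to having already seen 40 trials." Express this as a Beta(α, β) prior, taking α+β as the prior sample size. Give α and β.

Under the effective-sample-size interpretation, Beta(α, β) has prior mean α/(α+β) and prior sample size α+β.
So α+β = 40 and α/(α+β) = 0.18, giving α = 0.18·40 = 7.2 and β = 40 − 7.2 = 32.8.

α = 7.2, β = 32.8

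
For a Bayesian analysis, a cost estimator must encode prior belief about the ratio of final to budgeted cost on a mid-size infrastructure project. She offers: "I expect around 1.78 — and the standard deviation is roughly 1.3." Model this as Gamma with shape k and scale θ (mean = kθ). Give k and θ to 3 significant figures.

k ≈ 1.87, θ ≈ 0.949

For Gamma(k, scale θ): mean = kθ, variance = kθ², so CV = 1/√k.
CV = SD/mean = 1.3/1.78 = 0.7303, hence k = 1/CV² = 1.87.
Then θ = mean/k = 1.78/1.87 = 0.949.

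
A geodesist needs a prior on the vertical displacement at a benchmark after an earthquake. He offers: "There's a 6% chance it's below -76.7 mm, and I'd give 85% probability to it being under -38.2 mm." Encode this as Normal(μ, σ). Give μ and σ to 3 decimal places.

For Normal(μ,σ), the p-quantile is μ + z_p·σ. Here z_{0.06} = -1.555, z_{0.85} = 1.036.
So -76.7 = μ − 1.555σ and -38.2 = μ + 1.036σ.
Subtracting: σ = (-38.2 − -76.7)/(1.036 − (-1.555)) = 14.858.
Then μ = -76.7 − (-1.555)·14.858 = -53.599.

μ = -53.599, σ = 14.858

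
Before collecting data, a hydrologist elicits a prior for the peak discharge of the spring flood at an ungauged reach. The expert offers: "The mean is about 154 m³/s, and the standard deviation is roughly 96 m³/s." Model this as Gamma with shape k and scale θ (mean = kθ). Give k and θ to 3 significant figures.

k ≈ 2.57, θ ≈ 59.8

For Gamma(k, scale θ): mean = kθ, variance = kθ², so CV = 1/√k.
CV = SD/mean = 96/154 = 0.6234, hence k = 1/CV² = 2.57.
Then θ = mean/k = 154/2.57 = 59.8.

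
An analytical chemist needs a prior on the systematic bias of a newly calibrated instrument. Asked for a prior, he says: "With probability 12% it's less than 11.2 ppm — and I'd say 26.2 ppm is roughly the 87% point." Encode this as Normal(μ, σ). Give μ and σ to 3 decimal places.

For Normal(μ,σ), the p-quantile is μ + z_p·σ. Here z_{0.12} = -1.175, z_{0.87} = 1.126.
So 11.2 = μ − 1.175σ and 26.2 = μ + 1.126σ.
Subtracting: σ = (26.2 − 11.2)/(1.126 − (-1.175)) = 6.518.
Then μ = 11.2 − (-1.175)·6.518 = 18.858.

μ = 18.858, σ = 6.518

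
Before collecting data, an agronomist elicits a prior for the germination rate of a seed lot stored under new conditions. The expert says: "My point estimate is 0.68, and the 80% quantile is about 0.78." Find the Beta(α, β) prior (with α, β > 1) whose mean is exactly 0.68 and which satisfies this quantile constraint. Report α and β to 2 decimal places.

With mean 0.68 fixed, write α = 0.68s, β = 0.32s where s = α+β.
Need P(θ < 0.78) = 0.8 under Beta(0.68s, 0.32s). Normal approximation: (q−m)/√(m(1−m)/s) ≈ z_{0.8} = 0.842, so s ≈ 0.68·0.32·(0.842)²/(0.78−0.68)² = 15.4.
At s = 15.4: P(θ<0.78) ≈ 0.795. Adjusting to match 0.8 gives s ≈ 15.96.
So α = 0.68·15.96 ≈ 10.85, β = 0.32·15.96 ≈ 5.11.

α ≈ 10.85, β ≈ 5.11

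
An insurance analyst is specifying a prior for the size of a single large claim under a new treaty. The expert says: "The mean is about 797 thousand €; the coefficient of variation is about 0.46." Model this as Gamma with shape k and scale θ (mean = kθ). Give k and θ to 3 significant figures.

For Gamma(k, scale θ): mean = kθ, variance = kθ², so CV = 1/√k.
CV = 0.46, hence k = 1/CV² = 4.73.
Then θ = mean/k = 797/4.73 = 169.

k ≈ 4.73, θ ≈ 169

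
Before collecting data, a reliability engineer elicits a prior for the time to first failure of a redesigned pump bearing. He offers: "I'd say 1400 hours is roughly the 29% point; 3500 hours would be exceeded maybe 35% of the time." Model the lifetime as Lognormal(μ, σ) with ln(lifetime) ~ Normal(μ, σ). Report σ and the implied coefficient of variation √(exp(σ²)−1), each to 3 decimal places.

If T ~ Lognormal(μ,σ) then ln T ~ Normal(μ,σ), so the p-quantile of ln T is μ + z_p·σ.
ln(1400) = 7.244 and ln(3500) = 8.161; z_{0.29} = -0.5534, z_{0.65} = 0.3853.
σ = (8.161 − 7.244)/(0.3853 − (-0.5534)) = 0.976.
μ = 7.244 − (-0.5534)·0.976 = 7.784.
CV = √(exp(σ²)−1) = √(exp(0.9528)−1) = 1.262.

σ ≈ 0.976, CV ≈ 1.262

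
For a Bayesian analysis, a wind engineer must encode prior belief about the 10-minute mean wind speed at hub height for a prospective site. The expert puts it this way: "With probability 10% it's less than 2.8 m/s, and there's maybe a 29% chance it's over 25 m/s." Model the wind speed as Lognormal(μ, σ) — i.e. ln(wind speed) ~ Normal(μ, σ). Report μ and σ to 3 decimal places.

If T ~ Lognormal(μ,σ) then ln T ~ Normal(μ,σ), so the p-quantile of ln T is μ + z_p·σ.
ln(2.8) = 1.03 and ln(25) = 3.219; z_{0.1} = -1.282, z_{0.71} = 0.5534.
σ = (3.219 − 1.03)/(0.5534 − (-1.282)) = 1.193.
μ = 1.03 − (-1.282)·1.193 = 2.559.

μ ≈ 2.559, σ ≈ 1.193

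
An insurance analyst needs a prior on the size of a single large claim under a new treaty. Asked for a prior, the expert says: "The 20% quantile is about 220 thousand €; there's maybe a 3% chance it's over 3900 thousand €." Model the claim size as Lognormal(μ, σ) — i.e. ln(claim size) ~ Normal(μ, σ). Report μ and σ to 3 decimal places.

μ ≈ 6.282, σ ≈ 1.056

If T ~ Lognormal(μ,σ) then ln T ~ Normal(μ,σ), so the p-quantile of ln T is μ + z_p·σ.
ln(220) = 5.394 and ln(3900) = 8.269; z_{0.2} = -0.8416, z_{0.97} = 1.881.
σ = (8.269 − 5.394)/(1.881 − (-0.8416)) = 1.056.
μ = 5.394 − (-0.8416)·1.056 = 6.282.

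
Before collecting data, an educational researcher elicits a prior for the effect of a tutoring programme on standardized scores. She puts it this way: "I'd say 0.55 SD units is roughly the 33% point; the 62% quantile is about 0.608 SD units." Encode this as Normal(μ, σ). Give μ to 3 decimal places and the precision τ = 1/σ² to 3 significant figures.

μ = 0.584, τ = 165

For Normal(μ,σ), the p-quantile is μ + z_p·σ. Here z_{0.33} = -0.4399, z_{0.62} = 0.3055.
So 0.55 = μ − 0.4399σ and 0.608 = μ + 0.3055σ.
Subtracting: σ = (0.608 − 0.55)/(0.3055 − (-0.4399)) = 0.078.
Then μ = 0.55 − (-0.4399)·0.078 = 0.584.
Precision τ = 1/σ² = 1/0.07781² = 165.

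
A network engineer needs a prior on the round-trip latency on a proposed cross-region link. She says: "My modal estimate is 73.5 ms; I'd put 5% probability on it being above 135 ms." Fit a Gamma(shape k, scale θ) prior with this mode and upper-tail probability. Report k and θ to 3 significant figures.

k ≈ 8.53, θ ≈ 9.76

Gamma(k,θ) with k>1 has mode (k−1)θ, so θ = 73.5/(k−1).
Need P(X < 135) = 0.95 with θ tied to k this way. Start at k = 2, θ = 73.5: P(X<135) ≈ 0.548.
Too low — raise k to concentrate. Iterating converges to k ≈ 8.53.
Then θ = 73.5/(8.53−1) ≈ 9.76.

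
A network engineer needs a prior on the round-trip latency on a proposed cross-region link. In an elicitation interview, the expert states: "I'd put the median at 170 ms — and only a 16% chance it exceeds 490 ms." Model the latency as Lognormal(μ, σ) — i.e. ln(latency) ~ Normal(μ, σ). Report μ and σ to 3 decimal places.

If T ~ Lognormal(μ,σ) then ln T ~ Normal(μ,σ), so the p-quantile of ln T is μ + z_p·σ.
ln(170) = 5.136 and ln(490) = 6.194; z_{0.5} = 0, z_{0.84} = 0.9945.
σ = (6.194 − 5.136)/(0.9945 − (0)) = 1.065.
μ = 5.136 − (0)·1.065 = 5.136.

μ ≈ 5.136, σ ≈ 1.065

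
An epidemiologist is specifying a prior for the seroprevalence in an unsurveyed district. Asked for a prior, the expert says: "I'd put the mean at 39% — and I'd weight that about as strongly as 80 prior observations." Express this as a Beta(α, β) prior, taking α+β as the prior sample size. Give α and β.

α = 31.2, β = 48.8

Under the effective-sample-size interpretation, Beta(α, β) has prior mean α/(α+β) and prior sample size α+β.
So α+β = 80 and α/(α+β) = 0.39, giving α = 0.39·80 = 31.2 and β = 80 − 31.2 = 48.8.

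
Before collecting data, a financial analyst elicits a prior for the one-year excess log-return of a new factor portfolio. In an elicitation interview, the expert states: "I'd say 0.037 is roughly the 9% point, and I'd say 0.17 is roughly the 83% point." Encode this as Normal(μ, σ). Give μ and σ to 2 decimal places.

The p-quantile of Normal(μ,σ) is μ + z_p·σ, with z_{0.09} = -1.341 and z_{0.83} = 0.9542.
Eliminate σ: μ = (z₂·x₁ − z₁·x₂)/(z₂ − z₁) = (0.9542·0.037 − (-1.341)·0.17)/2.295 = 0.11.
Then σ = (x₂ − x₁)/(z₂ − z₁) = (0.17 − 0.037)/2.295 = 0.06.

μ = 0.11, σ = 0.06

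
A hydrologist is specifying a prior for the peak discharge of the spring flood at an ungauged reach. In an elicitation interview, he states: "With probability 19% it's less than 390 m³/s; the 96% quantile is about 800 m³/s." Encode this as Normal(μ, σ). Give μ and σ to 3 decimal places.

μ = 526.932, σ = 155.978

For Normal(μ,σ), the p-quantile is μ + z_p·σ. Here z_{0.19} = -0.8779, z_{0.96} = 1.751.
So 390 = μ − 0.8779σ and 800 = μ + 1.751σ.
Subtracting: σ = (800 − 390)/(1.751 − (-0.8779)) = 155.978.
Then μ = 390 − (-0.8779)·155.978 = 526.932.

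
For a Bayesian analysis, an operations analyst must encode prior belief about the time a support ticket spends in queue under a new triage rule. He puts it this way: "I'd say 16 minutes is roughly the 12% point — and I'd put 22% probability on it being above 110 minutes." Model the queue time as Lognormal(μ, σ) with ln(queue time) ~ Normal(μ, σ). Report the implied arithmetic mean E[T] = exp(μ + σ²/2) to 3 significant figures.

E[T] ≈ 83.6 minutes

If T ~ Lognormal(μ,σ) then ln T ~ Normal(μ,σ), so the p-quantile of ln T is μ + z_p·σ.
ln(16) = 2.773 and ln(110) = 4.7; z_{0.12} = -1.175, z_{0.78} = 0.7722.
σ = (4.7 − 2.773)/(0.7722 − (-1.175)) = 0.990.
μ = 2.773 − (-1.175)·0.990 = 3.936.
E[T] = exp(μ + σ²/2) = exp(3.936 + 0.4901) = 83.6 minutes.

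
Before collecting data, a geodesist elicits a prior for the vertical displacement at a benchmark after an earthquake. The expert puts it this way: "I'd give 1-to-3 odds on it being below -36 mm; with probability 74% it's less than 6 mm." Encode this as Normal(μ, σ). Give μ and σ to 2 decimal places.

μ = -14.50, σ = 31.87

The p-quantile of Normal(μ,σ) is μ + z_p·σ, with z_{0.25} = -0.6745 and z_{0.74} = 0.6433.
Eliminate σ: μ = (z₂·x₁ − z₁·x₂)/(z₂ − z₁) = (0.6433·-36 − (-0.6745)·6)/1.318 = -14.50.
Then σ = (x₂ − x₁)/(z₂ − z₁) = (6 − -36)/1.318 = 31.87.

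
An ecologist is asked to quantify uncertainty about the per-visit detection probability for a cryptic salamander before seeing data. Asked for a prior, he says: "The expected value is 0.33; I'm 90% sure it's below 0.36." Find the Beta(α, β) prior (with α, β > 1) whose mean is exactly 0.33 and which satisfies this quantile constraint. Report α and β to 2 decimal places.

With mean 0.33 fixed, write α = 0.33s, β = 0.67s where s = α+β.
Need P(θ < 0.36) = 0.9 under Beta(0.33s, 0.67s). Normal approximation: (q−m)/√(m(1−m)/s) ≈ z_{0.9} = 1.28, so s ≈ 0.33·0.67·(1.28)²/(0.36−0.33)² = 403.5.
At s = 403.5: P(θ<0.36) ≈ 0.899. Adjusting to match 0.9 gives s ≈ 407.86.
So α = 0.33·407.86 ≈ 134.59, β = 0.67·407.86 ≈ 273.27.

α ≈ 134.59, β ≈ 273.27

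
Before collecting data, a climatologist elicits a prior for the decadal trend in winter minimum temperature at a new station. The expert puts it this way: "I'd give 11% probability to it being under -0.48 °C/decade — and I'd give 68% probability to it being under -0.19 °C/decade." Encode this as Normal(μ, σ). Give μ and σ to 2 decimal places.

μ = -0.27, σ = 0.17

For Normal(μ,σ), the p-quantile is μ + z_p·σ. Here z_{0.11} = -1.227, z_{0.68} = 0.4677.
So -0.48 = μ − 1.227σ and -0.19 = μ + 0.4677σ.
Subtracting: σ = (-0.19 − -0.48)/(0.4677 − (-1.227)) = 0.17.
Then μ = -0.48 − (-1.227)·0.17 = -0.27.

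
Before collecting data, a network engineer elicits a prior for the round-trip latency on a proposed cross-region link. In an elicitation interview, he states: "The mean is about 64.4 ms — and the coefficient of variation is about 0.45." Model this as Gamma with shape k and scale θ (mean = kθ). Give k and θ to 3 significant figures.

For Gamma(k, scale θ): mean = kθ, variance = kθ², so CV = 1/√k.
CV = 0.45, hence k = 1/CV² = 4.94.
Then θ = mean/k = 64.4/4.94 = 13.

k ≈ 4.94, θ ≈ 13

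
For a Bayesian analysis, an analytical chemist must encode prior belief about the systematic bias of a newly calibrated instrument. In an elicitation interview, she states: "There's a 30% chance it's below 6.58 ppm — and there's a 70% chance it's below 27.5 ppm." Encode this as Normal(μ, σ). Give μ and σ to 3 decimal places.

μ = 17.040, σ = 19.947

For Normal(μ,σ), the p-quantile is μ + z_p·σ. Here z_{0.3} = -0.5244, z_{0.7} = 0.5244.
So 6.58 = μ − 0.5244σ and 27.5 = μ + 0.5244σ.
Subtracting: σ = (27.5 − 6.58)/(0.5244 − (-0.5244)) = 19.947.
Then μ = 6.58 − (-0.5244)·19.947 = 17.040.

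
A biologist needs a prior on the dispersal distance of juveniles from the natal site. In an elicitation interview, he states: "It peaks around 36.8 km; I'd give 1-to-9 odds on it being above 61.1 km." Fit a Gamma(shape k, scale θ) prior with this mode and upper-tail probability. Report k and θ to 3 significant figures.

k ≈ 8.34, θ ≈ 5.01

Gamma(k,θ) with k>1 has mode (k−1)θ, so θ = 36.8/(k−1).
Need P(X < 61.1) = 0.9 with θ tied to k this way. Start at k = 2, θ = 36.8: P(X<61.1) ≈ 0.494.
Too low — raise k to concentrate. Iterating converges to k ≈ 8.34.
Then θ = 36.8/(8.34−1) ≈ 5.01.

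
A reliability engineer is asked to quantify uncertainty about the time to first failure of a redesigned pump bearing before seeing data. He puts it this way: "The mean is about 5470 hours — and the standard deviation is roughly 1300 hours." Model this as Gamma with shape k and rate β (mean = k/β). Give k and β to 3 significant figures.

k ≈ 17.7, β ≈ 0.00324

For Gamma(k, rate β): mean = k/β, variance = k/β², so CV = 1/√k.
CV = SD/mean = 1300/5470 = 0.2377, hence k = 1/CV² = 17.7.
Then β = k/mean = 17.7/5470 = 0.00324.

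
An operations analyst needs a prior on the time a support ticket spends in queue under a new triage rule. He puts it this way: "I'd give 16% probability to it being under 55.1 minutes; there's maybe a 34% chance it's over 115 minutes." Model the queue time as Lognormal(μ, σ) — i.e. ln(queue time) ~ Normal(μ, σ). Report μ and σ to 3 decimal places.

If T ~ Lognormal(μ,σ) then ln T ~ Normal(μ,σ), so the p-quantile of ln T is μ + z_p·σ.
ln(55.1) = 4.009 and ln(115) = 4.745; z_{0.16} = -0.9945, z_{0.66} = 0.4125.
σ = (4.745 − 4.009)/(0.4125 − (-0.9945)) = 0.523.
μ = 4.009 − (-0.9945)·0.523 = 4.529.

μ ≈ 4.529, σ ≈ 0.523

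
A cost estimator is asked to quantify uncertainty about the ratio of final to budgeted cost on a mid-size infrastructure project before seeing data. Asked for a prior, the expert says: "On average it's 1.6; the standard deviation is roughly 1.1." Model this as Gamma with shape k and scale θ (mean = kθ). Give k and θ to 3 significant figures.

k ≈ 2.12, θ ≈ 0.756

For Gamma(k, scale θ): mean = kθ, variance = kθ², so CV = 1/√k.
CV = SD/mean = 1.1/1.6 = 0.6875, hence k = 1/CV² = 2.12.
Then θ = mean/k = 1.6/2.12 = 0.756.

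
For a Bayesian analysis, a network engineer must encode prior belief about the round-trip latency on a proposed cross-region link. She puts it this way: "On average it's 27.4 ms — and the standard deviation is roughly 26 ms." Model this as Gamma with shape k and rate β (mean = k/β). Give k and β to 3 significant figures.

k ≈ 1.11, β ≈ 0.0405

For Gamma(k, rate β): mean = k/β, variance = k/β², so CV = 1/√k.
CV = SD/mean = 26/27.4 = 0.9489, hence k = 1/CV² = 1.11.
Then β = k/mean = 1.11/27.4 = 0.0405.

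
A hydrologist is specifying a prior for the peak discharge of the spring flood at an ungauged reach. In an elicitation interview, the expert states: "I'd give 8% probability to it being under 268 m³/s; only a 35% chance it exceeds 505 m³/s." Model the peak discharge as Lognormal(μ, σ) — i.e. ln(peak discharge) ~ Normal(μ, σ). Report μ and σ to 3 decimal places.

If T ~ Lognormal(μ,σ) then ln T ~ Normal(μ,σ), so the p-quantile of ln T is μ + z_p·σ.
ln(268) = 5.591 and ln(505) = 6.225; z_{0.08} = -1.405, z_{0.65} = 0.3853.
σ = (6.225 − 5.591)/(0.3853 − (-1.405)) = 0.354.
μ = 5.591 − (-1.405)·0.354 = 6.088.

μ ≈ 6.088, σ ≈ 0.354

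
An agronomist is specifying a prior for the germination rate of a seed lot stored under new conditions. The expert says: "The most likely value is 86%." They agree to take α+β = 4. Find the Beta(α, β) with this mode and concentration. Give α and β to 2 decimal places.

α = 2.72, β = 1.28

For α,β > 1 the Beta mode is (α−1)/(α+β−2). With α+β = 4, the mode is (α−1)/2.
Set (α−1)/2 = 0.86 → α = 1 + 0.86·2 = 2.72.
β = 4 − α = 1.28.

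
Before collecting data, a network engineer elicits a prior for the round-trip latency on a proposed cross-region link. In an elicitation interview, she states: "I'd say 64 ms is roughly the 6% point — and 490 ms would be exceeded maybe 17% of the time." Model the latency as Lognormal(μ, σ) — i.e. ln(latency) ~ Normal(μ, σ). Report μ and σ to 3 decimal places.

If T ~ Lognormal(μ,σ) then ln T ~ Normal(μ,σ), so the p-quantile of ln T is μ + z_p·σ.
ln(64) = 4.159 and ln(490) = 6.194; z_{0.06} = -1.555, z_{0.83} = 0.9542.
σ = (6.194 − 4.159)/(0.9542 − (-1.555)) = 0.811.
μ = 4.159 − (-1.555)·0.811 = 5.420.

μ ≈ 5.420, σ ≈ 0.811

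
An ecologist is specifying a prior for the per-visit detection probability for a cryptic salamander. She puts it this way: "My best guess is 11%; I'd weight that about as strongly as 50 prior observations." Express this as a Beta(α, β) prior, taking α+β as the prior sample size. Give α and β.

Under the effective-sample-size interpretation, Beta(α, β) has prior mean α/(α+β) and prior sample size α+β.
So α+β = 50 and α/(α+β) = 0.11, giving α = 0.11·50 = 5.5 and β = 50 − 5.5 = 44.5.

α = 5.5, β = 44.5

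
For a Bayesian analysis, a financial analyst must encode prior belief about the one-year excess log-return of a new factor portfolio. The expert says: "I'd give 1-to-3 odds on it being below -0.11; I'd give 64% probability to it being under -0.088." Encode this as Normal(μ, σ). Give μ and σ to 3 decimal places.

For Normal(μ,σ), the p-quantile is μ + z_p·σ. Here z_{0.25} = -0.6745, z_{0.64} = 0.3585.
So -0.11 = μ − 0.6745σ and -0.088 = μ + 0.3585σ.
Subtracting: σ = (-0.088 − -0.11)/(0.3585 − (-0.6745)) = 0.021.
Then μ = -0.11 − (-0.6745)·0.021 = -0.096.

μ = -0.096, σ = 0.021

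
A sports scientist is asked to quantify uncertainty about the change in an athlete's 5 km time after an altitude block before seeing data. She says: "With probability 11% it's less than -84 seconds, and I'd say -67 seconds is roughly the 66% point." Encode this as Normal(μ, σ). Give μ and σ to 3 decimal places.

μ = -71.278, σ = 10.372

For Normal(μ,σ), the p-quantile is μ + z_p·σ. Here z_{0.11} = -1.227, z_{0.66} = 0.4125.
So -84 = μ − 1.227σ and -67 = μ + 0.4125σ.
Subtracting: σ = (-67 − -84)/(0.4125 − (-1.227)) = 10.372.
Then μ = -84 − (-1.227)·10.372 = -71.278.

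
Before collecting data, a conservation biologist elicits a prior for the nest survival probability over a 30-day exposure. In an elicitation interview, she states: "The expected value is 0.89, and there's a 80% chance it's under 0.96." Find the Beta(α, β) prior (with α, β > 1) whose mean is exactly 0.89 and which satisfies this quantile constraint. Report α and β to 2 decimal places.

With mean 0.89 fixed, write α = 0.89s, β = 0.11s where s = α+β.
Need P(θ < 0.96) = 0.8 under Beta(0.89s, 0.11s). Normal approximation: (q−m)/√(m(1−m)/s) ≈ z_{0.8} = 0.842, so s ≈ 0.89·0.11·(0.842)²/(0.96−0.89)² = 14.2.
At s = 14.2: P(θ<0.96) ≈ 0.806. Adjusting to match 0.8 gives s ≈ 13.74.
So α = 0.89·13.74 ≈ 12.22, β = 0.11·13.74 ≈ 1.51.

α ≈ 12.22, β ≈ 1.51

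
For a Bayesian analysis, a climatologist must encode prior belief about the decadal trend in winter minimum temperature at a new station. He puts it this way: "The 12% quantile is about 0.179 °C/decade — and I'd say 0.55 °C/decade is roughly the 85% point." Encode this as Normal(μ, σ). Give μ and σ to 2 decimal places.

The p-quantile of Normal(μ,σ) is μ + z_p·σ, with z_{0.12} = -1.175 and z_{0.85} = 1.036.
Eliminate σ: μ = (z₂·x₁ − z₁·x₂)/(z₂ − z₁) = (1.036·0.179 − (-1.175)·0.55)/2.211 = 0.38.
Then σ = (x₂ − x₁)/(z₂ − z₁) = (0.55 − 0.179)/2.211 = 0.17.

μ = 0.38, σ = 0.17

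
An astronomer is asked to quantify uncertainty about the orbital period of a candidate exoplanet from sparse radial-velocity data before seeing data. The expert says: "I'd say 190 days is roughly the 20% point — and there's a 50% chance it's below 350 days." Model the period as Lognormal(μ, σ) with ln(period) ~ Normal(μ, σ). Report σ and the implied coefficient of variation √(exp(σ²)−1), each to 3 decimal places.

If T ~ Lognormal(μ,σ) then ln T ~ Normal(μ,σ), so the p-quantile of ln T is μ + z_p·σ.
ln(190) = 5.247 and ln(350) = 5.858; z_{0.2} = -0.8416, z_{0.5} = 0.
σ = (5.858 − 5.247)/(0 − (-0.8416)) = 0.726.
μ = 5.247 − (-0.8416)·0.726 = 5.858.
CV = √(exp(σ²)−1) = √(exp(0.5269)−1) = 0.833.

σ ≈ 0.726, CV ≈ 0.833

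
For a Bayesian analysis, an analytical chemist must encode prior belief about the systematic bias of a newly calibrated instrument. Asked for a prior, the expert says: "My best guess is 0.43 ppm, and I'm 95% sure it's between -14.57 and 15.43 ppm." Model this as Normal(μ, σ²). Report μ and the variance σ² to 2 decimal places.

A symmetric 95% interval runs μ ± z·σ with z = 1.96.
Half-width = 15, so σ = 15/1.96 = 7.653 and σ² = 58.57.
μ is the stated best guess, 0.43.

μ = 0.43, σ² = 58.57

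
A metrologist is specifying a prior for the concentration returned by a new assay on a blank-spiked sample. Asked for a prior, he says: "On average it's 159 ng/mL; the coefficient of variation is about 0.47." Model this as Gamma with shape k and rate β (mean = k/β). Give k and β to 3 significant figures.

k ≈ 4.53, β ≈ 0.0285

For Gamma(k, rate β): mean = k/β, variance = k/β², so CV = 1/√k.
CV = 0.47, hence k = 1/CV² = 4.53.
Then β = k/mean = 4.53/159 = 0.0285.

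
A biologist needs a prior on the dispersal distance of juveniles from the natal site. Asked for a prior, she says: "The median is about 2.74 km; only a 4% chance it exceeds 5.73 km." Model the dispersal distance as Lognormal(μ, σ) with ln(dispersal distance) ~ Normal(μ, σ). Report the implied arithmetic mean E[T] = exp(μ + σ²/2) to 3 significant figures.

If T ~ Lognormal(μ,σ) then ln T ~ Normal(μ,σ), so the p-quantile of ln T is μ + z_p·σ.
ln(2.74) = 1.008 and ln(5.73) = 1.746; z_{0.5} = 0, z_{0.96} = 1.751.
σ = (1.746 − 1.008)/(1.751 − (0)) = 0.421.
μ = 1.008 − (0)·0.421 = 1.008.
E[T] = exp(μ + σ²/2) = exp(1.008 + 0.0888) = 2.99 km.

E[T] ≈ 2.99 km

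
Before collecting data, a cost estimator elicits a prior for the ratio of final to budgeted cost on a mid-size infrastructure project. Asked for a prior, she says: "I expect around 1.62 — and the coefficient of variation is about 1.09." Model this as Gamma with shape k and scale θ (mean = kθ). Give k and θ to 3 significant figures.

For Gamma(k, scale θ): mean = kθ, variance = kθ², so CV = 1/√k.
CV = 1.09, hence k = 1/CV² = 0.842.
Then θ = mean/k = 1.62/0.842 = 1.92.

k ≈ 0.842, θ ≈ 1.92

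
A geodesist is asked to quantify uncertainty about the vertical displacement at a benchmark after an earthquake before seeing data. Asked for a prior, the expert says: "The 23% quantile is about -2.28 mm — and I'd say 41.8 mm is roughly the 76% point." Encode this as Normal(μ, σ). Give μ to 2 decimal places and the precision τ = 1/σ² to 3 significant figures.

The p-quantile of Normal(μ,σ) is μ + z_p·σ, with z_{0.23} = -0.7388 and z_{0.76} = 0.7063.
Eliminate σ: μ = (z₂·x₁ − z₁·x₂)/(z₂ − z₁) = (0.7063·-2.28 − (-0.7388)·41.8)/1.445 = 20.26.
Then σ = (x₂ − x₁)/(z₂ − z₁) = (41.8 − -2.28)/1.445 = 30.50.
Precision τ = 1/σ² = 1/30.5² = 0.00107.

μ = 20.26, τ = 0.00107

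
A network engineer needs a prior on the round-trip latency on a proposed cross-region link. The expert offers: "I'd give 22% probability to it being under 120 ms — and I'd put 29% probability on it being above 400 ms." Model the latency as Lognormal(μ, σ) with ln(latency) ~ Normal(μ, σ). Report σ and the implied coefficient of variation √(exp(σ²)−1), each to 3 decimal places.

If T ~ Lognormal(μ,σ) then ln T ~ Normal(μ,σ), so the p-quantile of ln T is μ + z_p·σ.
ln(120) = 4.787 and ln(400) = 5.991; z_{0.22} = -0.7722, z_{0.71} = 0.5534.
σ = (5.991 − 4.787)/(0.5534 − (-0.7722)) = 0.908.
μ = 4.787 − (-0.7722)·0.908 = 5.489.
CV = √(exp(σ²)−1) = √(exp(0.8249)−1) = 1.132.

σ ≈ 0.908, CV ≈ 1.132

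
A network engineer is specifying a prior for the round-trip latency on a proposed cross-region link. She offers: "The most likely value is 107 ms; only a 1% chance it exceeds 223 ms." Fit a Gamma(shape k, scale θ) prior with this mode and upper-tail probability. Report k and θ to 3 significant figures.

k ≈ 10, θ ≈ 11.8

Gamma(k,θ) with k>1 has mode (k−1)θ, so θ = 107/(k−1).
Need P(X < 223) = 0.99 with θ tied to k this way. Start at k = 2, θ = 107: P(X<223) ≈ 0.616.
Too low — raise k to concentrate. Iterating converges to k ≈ 10.
Then θ = 107/(10−1) ≈ 11.8.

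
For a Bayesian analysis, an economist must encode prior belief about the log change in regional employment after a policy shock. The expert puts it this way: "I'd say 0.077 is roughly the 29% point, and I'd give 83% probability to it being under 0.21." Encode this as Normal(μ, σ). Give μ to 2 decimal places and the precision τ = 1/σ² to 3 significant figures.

For Normal(μ,σ), the p-quantile is μ + z_p·σ. Here z_{0.29} = -0.5534, z_{0.83} = 0.9542.
So 0.077 = μ − 0.5534σ and 0.21 = μ + 0.9542σ.
Subtracting: σ = (0.21 − 0.077)/(0.9542 − (-0.5534)) = 0.09.
Then μ = 0.077 − (-0.5534)·0.09 = 0.13.
Precision τ = 1/σ² = 1/0.08822² = 128.

μ = 0.13, τ = 128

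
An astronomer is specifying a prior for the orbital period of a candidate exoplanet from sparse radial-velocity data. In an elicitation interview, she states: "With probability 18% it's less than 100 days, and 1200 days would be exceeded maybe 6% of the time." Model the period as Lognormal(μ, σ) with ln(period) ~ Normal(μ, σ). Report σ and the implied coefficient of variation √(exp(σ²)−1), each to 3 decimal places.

If T ~ Lognormal(μ,σ) then ln T ~ Normal(μ,σ), so the p-quantile of ln T is μ + z_p·σ.
ln(100) = 4.605 and ln(1200) = 7.09; z_{0.18} = -0.9154, z_{0.94} = 1.555.
σ = (7.09 − 4.605)/(1.555 − (-0.9154)) = 1.006.
μ = 4.605 − (-0.9154)·1.006 = 5.526.
CV = √(exp(σ²)−1) = √(exp(1.0120)−1) = 1.323.

σ ≈ 1.006, CV ≈ 1.323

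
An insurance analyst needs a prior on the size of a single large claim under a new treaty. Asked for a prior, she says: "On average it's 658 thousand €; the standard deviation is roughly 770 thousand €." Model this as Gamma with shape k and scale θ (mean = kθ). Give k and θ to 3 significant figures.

For Gamma(k, scale θ): mean = kθ, variance = kθ², so CV = 1/√k.
CV = SD/mean = 770/658 = 1.17, hence k = 1/CV² = 0.73.
Then θ = mean/k = 658/0.73 = 901.

k ≈ 0.73, θ ≈ 901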